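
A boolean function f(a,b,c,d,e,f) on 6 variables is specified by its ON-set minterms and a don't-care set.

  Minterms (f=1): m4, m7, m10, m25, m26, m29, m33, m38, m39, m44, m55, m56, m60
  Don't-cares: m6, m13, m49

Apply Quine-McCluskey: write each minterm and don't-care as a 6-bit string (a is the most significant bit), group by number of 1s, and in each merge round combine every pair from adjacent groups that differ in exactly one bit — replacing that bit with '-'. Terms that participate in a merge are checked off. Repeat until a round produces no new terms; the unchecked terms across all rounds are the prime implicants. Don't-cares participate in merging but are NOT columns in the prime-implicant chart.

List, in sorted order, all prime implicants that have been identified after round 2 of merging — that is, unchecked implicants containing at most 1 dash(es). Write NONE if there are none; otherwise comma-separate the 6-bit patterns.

0-1010, 0-1101, 0001-0, 011-01, 1-0001, 1-0111, 1-1100, 111-00

Round 0: 000100✓ 000110✓ 000111✓ 001010✓ 001101✓ 011001✓ 011010✓ 011101✓ 100001✓ 100110✓ 100111✓ 101100✓ 110001✓ 110111✓ 111000✓ 111100✓
Round 1: -00110✓ -00111✓ 0-1010 0-1101 0001-0 00011-✓ 011-01 1-0001 1-0111 1-1100 10011-✓ 111-00
Round 2: -0011-
PIs = {-0011-, 0-1010, 0-1101, 0001-0, 011-01, 1-0001, 1-0111, 1-1100, 111-00}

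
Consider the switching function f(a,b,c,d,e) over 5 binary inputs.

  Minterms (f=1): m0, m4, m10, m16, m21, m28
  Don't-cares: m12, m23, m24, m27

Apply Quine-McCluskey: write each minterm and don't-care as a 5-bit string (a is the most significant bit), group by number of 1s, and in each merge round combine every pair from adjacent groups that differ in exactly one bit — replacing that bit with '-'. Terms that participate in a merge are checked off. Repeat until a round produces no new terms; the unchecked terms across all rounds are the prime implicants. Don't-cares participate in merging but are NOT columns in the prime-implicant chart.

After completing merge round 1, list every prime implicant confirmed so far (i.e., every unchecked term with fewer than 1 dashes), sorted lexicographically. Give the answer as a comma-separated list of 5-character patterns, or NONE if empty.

01010, 11011

Round 0: 00000✓ 00100✓ 01010 01100✓ 10000✓ 10101✓ 10111✓ 11000✓ 11011 11100✓
Round 1: -0000 -1100 0-100 00-00 1-000 101-1 11-00
PIs = {-0000, -1100, 0-100, 00-00, 01010, 1-000, 101-1, 11-00, 11011}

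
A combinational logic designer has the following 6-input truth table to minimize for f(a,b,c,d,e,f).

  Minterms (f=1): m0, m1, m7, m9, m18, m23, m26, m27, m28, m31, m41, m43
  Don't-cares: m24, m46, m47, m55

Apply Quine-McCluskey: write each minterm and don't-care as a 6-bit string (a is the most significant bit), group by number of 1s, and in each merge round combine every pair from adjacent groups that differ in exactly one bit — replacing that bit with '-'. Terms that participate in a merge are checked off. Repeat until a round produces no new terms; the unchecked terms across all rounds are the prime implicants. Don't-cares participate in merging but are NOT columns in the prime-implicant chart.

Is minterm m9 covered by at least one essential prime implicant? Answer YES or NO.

size-2^0 implicants → 000000(✓)  000001(✓)  000111(✓)  001001(✓)  010010(✓)  010111(✓)  011000(✓)  011010(✓)  011011(✓)  011100(✓)  011111(✓)  101001(✓)  101011(✓)  101110(✓)  101111(✓)  110111(✓)
size-2^1 implicants → -01001  -10111  0-0111  00-001  00000-  01-010  01-111  011-00  011-11  0110-0  01101-  101-11  1010-1  10111-
Unchecked terms (primes): -01001, -10111, 0-0111, 00-001, 00000-, 01-010, 01-111, 011-00, 011-11, 0110-0, 01101-, 101-11, 1010-1, 10111-
Minterm coverage:
  m0 ⊆ 00000- [E]
  m1 ⊆ 00-001,00000-
  m7 ⊆ 0-0111 [E]
  m9 ⊆ -01001,00-001
  m18 ⊆ 01-010 [E]
  m23 ⊆ -10111,0-0111,01-111
  m26 ⊆ 01-010,0110-0,01101-
  m27 ⊆ 011-11,01101-
  m28 ⊆ 011-00 [E]
  m31 ⊆ 01-111,011-11
  m41 ⊆ -01001,1010-1
  m43 ⊆ 101-11,1010-1
E = {0-0111, 00000-, 01-010, 011-00}

NO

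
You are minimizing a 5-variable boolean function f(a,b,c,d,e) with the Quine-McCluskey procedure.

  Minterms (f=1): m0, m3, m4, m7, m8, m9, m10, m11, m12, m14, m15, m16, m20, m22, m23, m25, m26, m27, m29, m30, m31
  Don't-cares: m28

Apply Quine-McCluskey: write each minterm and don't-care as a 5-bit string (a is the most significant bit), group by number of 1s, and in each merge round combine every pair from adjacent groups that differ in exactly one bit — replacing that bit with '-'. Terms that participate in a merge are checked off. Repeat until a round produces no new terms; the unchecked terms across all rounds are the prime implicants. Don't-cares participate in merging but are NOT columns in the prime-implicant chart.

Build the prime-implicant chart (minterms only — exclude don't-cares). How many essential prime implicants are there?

3

Round 0: 00000✓ 00011✓ 00100✓ 00111✓ 01000✓ 01001✓ 01010✓ 01011✓ 01100✓ 01110✓ 01111✓ 10000✓ 10100✓ 10110✓ 10111✓ 11001✓ 11010✓ 11011✓ 11100✓ 11101✓ 11110✓ 11111✓
Round 1: -0000✓ -0100✓ -0111✓ -1001✓ -1010✓ -1011✓ -1100✓ -1110✓ -1111✓ 0-000✓ 0-011✓ 0-100✓ 0-111✓ 00-00✓ 00-11✓ 01-00✓ 01-10✓ 01-11✓ 010-0✓ 010-1✓ 0100-✓ 0101-✓ 011-0✓ 0111-✓ 1-100✓ 1-110✓ 1-111✓ 10-00✓ 101-0✓ 1011-✓ 11-01✓ 11-10✓ 11-11✓ 110-1✓ 1101-✓ 111-0✓ 111-1✓ 1110-✓ 1111-✓
Round 2: --100 --111 -0-00 -1-10✓ -1-11✓ -10-1 -101-✓ -11-0 -111-✓ 0--00 0--11 01--0 01-1-✓ 010-- 1-1-0 1-11- 11--1 11-1-✓ 111--
Round 3: -1-1-
PIs = {--100, --111, -0-00, -1-1-, -10-1, -11-0, 0--00, 0--11, 01--0, 010--, 1-1-0, 1-11-, 11--1, 111--}
Coverage chart:
  m0: -0-00,0--00
  m3: 0--11 ←essential
  m4: --100,-0-00,0--00
  m7: --111,0--11
  m8: 0--00,01--0,010--
  m9: -10-1,010--
  m10: -1-1-,01--0,010--
  m11: -1-1-,-10-1,0--11,010--
  m12: --100,-11-0,0--00,01--0
  m14: -1-1-,-11-0,01--0
  m15: --111,-1-1-,0--11
  m16: -0-00 ←essential
  m20: --100,-0-00,1-1-0
  m22: 1-1-0,1-11-
  m23: --111,1-11-
  m25: -10-1,11--1
  m26: -1-1- ←essential
  m27: -1-1-,-10-1,11--1
  m29: 11--1,111--
  m30: -1-1-,-11-0,1-1-0,1-11-,111--
  m31: --111,-1-1-,1-11-,11--1,111--
Essential: -0-00, -1-1-, 0--11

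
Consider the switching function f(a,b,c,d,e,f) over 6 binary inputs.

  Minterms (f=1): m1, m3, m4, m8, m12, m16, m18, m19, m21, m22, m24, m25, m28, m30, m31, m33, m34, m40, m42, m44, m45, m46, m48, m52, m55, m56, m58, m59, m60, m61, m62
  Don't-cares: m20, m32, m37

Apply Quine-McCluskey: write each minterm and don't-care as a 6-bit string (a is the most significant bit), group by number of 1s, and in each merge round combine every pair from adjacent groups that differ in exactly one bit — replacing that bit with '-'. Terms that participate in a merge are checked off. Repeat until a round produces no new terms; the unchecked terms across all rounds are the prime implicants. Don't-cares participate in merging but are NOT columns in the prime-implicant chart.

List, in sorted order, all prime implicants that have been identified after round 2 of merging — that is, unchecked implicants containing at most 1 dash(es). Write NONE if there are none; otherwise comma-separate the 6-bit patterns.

Round 0: 000001✓ 000011✓ 000100✓ 001000✓ 001100✓ 010000✓ 010010✓ 010011✓ 010100✓ 010101✓ 010110✓ 011000✓ 011001✓ 011100✓ 011110✓ 011111✓ 100000✓ 100001✓ 100010✓ 100101✓ 101000✓ 101010✓ 101100✓ 101101✓ 101110✓ 110000✓ 110100✓ 110111 111000✓ 111010✓ 111011✓ 111100✓ 111101✓ 111110✓
Round 1: -00001 -01000✓ -01100✓ -10000✓ -10100✓ -11000✓ -11100✓ -11110✓ 0-0011 0-0100✓ 0-1000✓ 0-1100✓ 00-100✓ 0000-1 001-00✓ 01-000✓ 01-100✓ 01-110✓ 010-00✓ 010-10✓ 0100-0✓ 01001- 0101-0✓ 01010- 011-00✓ 01100- 0111-0✓ 01111- 1-0000✓ 1-1000✓ 1-1010✓ 1-1100✓ 1-1101✓ 1-1110✓ 10-000✓ 10-010✓ 10-101 100-01 1000-0✓ 10000- 101-00✓ 101-10✓ 1010-0✓ 1011-0✓ 10110-✓ 11-000✓ 11-100✓ 110-00✓ 111-00✓ 111-10✓ 1110-0✓ 11101- 1111-0✓ 11110-✓
Round 2: --1000✓ --1100✓ -01-00✓ -1-000✓ -1-100✓ -10-00✓ -11-00✓ -111-0 0--100 0-1-00✓ 01--00✓ 01-1-0 010--0 1--000 1-1-00✓ 1-1-10✓ 1-10-0✓ 1-11-0✓ 1-110- 10-0-0 101--0✓ 11--00✓ 111--0✓
Round 3: --1-00 -1--00 1-1--0
PIs = {--1-00, -00001, -1--00, -111-0, 0--100, 0-0011, 0000-1, 01-1-0, 010--0, 01001-, 01010-, 01100-, 01111-, 1--000, 1-1--0, 1-110-, 10-0-0, 10-101, 100-01, 10000-, 110111, 11101-}

-00001, 0-0011, 0000-1, 01001-, 01010-, 01100-, 01111-, 10-101, 100-01, 10000-, 110111, 11101-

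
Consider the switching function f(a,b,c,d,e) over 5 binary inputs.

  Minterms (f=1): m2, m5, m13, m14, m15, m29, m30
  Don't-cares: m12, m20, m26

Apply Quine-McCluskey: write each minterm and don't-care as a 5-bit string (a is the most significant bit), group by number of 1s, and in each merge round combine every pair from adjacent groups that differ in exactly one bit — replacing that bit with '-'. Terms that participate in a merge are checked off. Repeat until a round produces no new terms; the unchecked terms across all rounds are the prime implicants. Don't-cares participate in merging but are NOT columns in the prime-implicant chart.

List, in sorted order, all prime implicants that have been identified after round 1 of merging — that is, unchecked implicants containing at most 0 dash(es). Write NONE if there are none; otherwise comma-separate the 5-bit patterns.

00010, 10100

size-2^0 implicants → 00010  00101(✓)  01100(✓)  01101(✓)  01110(✓)  01111(✓)  10100  11010(✓)  11101(✓)  11110(✓)
size-2^1 implicants → -1101  -1110  0-101  011-0(✓)  011-1(✓)  0110-(✓)  0111-(✓)  11-10
size-2^2 implicants → 011--
Unchecked terms (primes): -1101, -1110, 0-101, 00010, 011--, 10100, 11-10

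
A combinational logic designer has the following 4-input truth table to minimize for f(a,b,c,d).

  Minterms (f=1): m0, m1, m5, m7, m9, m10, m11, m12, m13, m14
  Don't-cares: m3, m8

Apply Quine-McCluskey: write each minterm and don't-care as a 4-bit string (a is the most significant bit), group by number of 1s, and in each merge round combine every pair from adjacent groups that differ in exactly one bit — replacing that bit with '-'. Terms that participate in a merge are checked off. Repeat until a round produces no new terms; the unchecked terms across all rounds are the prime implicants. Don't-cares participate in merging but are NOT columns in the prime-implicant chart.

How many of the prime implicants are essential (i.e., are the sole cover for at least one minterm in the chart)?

3

size-2^0 implicants → 0000(✓)  0001(✓)  0011(✓)  0101(✓)  0111(✓)  1000(✓)  1001(✓)  1010(✓)  1011(✓)  1100(✓)  1101(✓)  1110(✓)
size-2^1 implicants → -000(✓)  -001(✓)  -011(✓)  -101(✓)  0-01(✓)  0-11(✓)  00-1(✓)  000-(✓)  01-1(✓)  1-00(✓)  1-01(✓)  1-10(✓)  10-0(✓)  10-1(✓)  100-(✓)  101-(✓)  11-0(✓)  110-(✓)
size-2^2 implicants → --01  -0-1  -00-  0--1  1--0  1-0-  10--
Unchecked terms (primes): --01, -0-1, -00-, 0--1, 1--0, 1-0-, 10--
Minterm coverage:
  m0 ⊆ -00- [E]
  m1 ⊆ --01,-0-1,-00-,0--1
  m5 ⊆ --01,0--1
  m7 ⊆ 0--1 [E]
  m9 ⊆ --01,-0-1,-00-,1-0-,10--
  m10 ⊆ 1--0,10--
  m11 ⊆ -0-1,10--
  m12 ⊆ 1--0,1-0-
  m13 ⊆ --01,1-0-
  m14 ⊆ 1--0 [E]
E = {-00-, 0--1, 1--0}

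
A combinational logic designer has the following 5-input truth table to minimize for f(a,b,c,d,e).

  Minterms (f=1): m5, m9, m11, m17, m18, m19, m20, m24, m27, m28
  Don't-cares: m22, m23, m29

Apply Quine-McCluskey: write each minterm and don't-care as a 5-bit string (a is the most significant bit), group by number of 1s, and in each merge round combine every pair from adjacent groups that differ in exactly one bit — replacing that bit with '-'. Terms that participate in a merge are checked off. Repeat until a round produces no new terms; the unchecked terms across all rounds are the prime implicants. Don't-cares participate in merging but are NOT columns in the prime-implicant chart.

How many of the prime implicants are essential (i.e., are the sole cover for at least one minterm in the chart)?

5

[col 0] 00101, 01001*, 01011*, 10001*, 10010*, 10011*, 10100*, 10110*, 10111*, 11000*, 11011*, 11100*, 11101*
[col 1] -1011, 010-1, 1-011, 1-100, 10-10*, 10-11*, 100-1, 1001-*, 101-0, 1011-*, 11-00, 1110-
[col 2] 10-1-
Prime implicants: -1011, 00101, 010-1, 1-011, 1-100, 10-1-, 100-1, 101-0, 11-00, 1110-
PI chart (minterm → PIs covering it):
  5 | 00101  (sole → essential)
  9 | 010-1  (sole → essential)
  11 | -1011,010-1
  17 | 100-1  (sole → essential)
  18 | 10-1-  (sole → essential)
  19 | 1-011,10-1-,100-1
  20 | 1-100,101-0
  24 | 11-00  (sole → essential)
  27 | -1011,1-011
  28 | 1-100,11-00,1110-
Essential prime implicants: 00101, 010-1, 10-1-, 100-1, 11-00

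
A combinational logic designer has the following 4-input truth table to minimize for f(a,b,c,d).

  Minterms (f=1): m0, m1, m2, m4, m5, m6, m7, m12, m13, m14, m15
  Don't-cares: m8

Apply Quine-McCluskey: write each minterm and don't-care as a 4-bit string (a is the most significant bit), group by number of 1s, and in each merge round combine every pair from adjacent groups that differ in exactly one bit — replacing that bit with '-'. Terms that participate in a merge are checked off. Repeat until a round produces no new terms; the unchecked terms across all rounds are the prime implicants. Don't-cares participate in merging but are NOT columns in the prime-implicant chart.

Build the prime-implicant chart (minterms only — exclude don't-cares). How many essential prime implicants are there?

3

size-2^0 implicants → 0000(✓)  0001(✓)  0010(✓)  0100(✓)  0101(✓)  0110(✓)  0111(✓)  1000(✓)  1100(✓)  1101(✓)  1110(✓)  1111(✓)
size-2^1 implicants → -000(✓)  -100(✓)  -101(✓)  -110(✓)  -111(✓)  0-00(✓)  0-01(✓)  0-10(✓)  00-0(✓)  000-(✓)  01-0(✓)  01-1(✓)  010-(✓)  011-(✓)  1-00(✓)  11-0(✓)  11-1(✓)  110-(✓)  111-(✓)
size-2^2 implicants → --00  -1-0(✓)  -1-1(✓)  -10-(✓)  -11-(✓)  0--0  0-0-  01--(✓)  11--(✓)
size-2^3 implicants → -1--
Unchecked terms (primes): --00, -1--, 0--0, 0-0-
Minterm coverage:
  m0 ⊆ --00,0--0,0-0-
  m1 ⊆ 0-0- [E]
  m2 ⊆ 0--0 [E]
  m4 ⊆ --00,-1--,0--0,0-0-
  m5 ⊆ -1--,0-0-
  m6 ⊆ -1--,0--0
  m7 ⊆ -1-- [E]
  m12 ⊆ --00,-1--
  m13 ⊆ -1-- [E]
  m14 ⊆ -1-- [E]
  m15 ⊆ -1-- [E]
E = {-1--, 0--0, 0-0-}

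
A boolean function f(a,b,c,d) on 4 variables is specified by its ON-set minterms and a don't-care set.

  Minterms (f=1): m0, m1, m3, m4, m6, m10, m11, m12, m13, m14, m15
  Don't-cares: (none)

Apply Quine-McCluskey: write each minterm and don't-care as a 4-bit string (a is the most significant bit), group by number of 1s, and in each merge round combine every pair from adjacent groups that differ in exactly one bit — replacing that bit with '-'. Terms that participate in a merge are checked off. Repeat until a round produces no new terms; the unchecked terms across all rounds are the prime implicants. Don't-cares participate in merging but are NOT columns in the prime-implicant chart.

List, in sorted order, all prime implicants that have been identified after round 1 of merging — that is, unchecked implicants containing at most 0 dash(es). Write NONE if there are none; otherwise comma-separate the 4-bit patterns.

NONE

size-2^0 implicants → 0000(✓)  0001(✓)  0011(✓)  0100(✓)  0110(✓)  1010(✓)  1011(✓)  1100(✓)  1101(✓)  1110(✓)  1111(✓)
size-2^1 implicants → -011  -100(✓)  -110(✓)  0-00  00-1  000-  01-0(✓)  1-10(✓)  1-11(✓)  101-(✓)  11-0(✓)  11-1(✓)  110-(✓)  111-(✓)
size-2^2 implicants → -1-0  1-1-  11--
Unchecked terms (primes): -011, -1-0, 0-00, 00-1, 000-, 1-1-, 11--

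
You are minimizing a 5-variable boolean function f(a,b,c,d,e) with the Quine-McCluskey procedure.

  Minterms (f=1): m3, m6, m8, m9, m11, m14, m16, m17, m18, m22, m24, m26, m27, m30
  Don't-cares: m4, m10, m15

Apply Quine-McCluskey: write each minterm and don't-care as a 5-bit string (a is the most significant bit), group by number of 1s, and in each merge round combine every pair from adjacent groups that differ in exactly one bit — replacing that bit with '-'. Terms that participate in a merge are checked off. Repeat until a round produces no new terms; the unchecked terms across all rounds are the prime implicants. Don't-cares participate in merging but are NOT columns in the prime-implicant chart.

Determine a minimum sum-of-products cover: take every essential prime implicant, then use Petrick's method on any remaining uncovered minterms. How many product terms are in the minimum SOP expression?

Round 0: 00011✓ 00100✓ 00110✓ 01000✓ 01001✓ 01010✓ 01011✓ 01110✓ 01111✓ 10000✓ 10001✓ 10010✓ 10110✓ 11000✓ 11010✓ 11011✓ 11110✓
Round 1: -0110✓ -1000✓ -1010✓ -1011✓ -1110✓ 0-011 0-110✓ 001-0 01-10✓ 01-11✓ 010-0✓ 010-1✓ 0100-✓ 0101-✓ 0111-✓ 1-000✓ 1-010✓ 1-110✓ 10-10✓ 100-0✓ 1000- 11-10✓ 110-0✓ 1101-✓
Round 2: --110 -1-10 -10-0 -101- 01-1- 010-- 1--10 1-0-0
PIs = {--110, -1-10, -10-0, -101-, 0-011, 001-0, 01-1-, 010--, 1--10, 1-0-0, 1000-}
Coverage chart:
  m3: 0-011 ←essential
  m6: --110,001-0
  m8: -10-0,010--
  m9: 010-- ←essential
  m11: -101-,0-011,01-1-,010--
  m14: --110,-1-10,01-1-
  m16: 1-0-0,1000-
  m17: 1000- ←essential
  m18: 1--10,1-0-0
  m22: --110,1--10
  m24: -10-0,1-0-0
  m26: -1-10,-10-0,-101-,1--10,1-0-0
  m27: -101- ←essential
  m30: --110,-1-10,1--10
Essential: -101-, 0-011, 010--, 1000-
Petrick residual → --110, 1-0-0
Min cover (6 terms): cde' + bc'd + a'c'de + a'bc' + ac'e' + ab'c'd'

6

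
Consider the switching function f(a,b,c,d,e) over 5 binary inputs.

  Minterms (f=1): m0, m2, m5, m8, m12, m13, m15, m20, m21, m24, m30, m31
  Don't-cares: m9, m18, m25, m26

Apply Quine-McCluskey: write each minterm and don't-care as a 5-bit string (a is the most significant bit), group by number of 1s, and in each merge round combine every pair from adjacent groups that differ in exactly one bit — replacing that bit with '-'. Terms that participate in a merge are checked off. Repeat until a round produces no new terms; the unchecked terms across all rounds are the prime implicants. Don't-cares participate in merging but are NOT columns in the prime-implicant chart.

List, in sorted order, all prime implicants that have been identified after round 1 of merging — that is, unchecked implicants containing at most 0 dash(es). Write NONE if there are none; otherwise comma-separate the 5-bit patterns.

Round 0: 00000✓ 00010✓ 00101✓ 01000✓ 01001✓ 01100✓ 01101✓ 01111✓ 10010✓ 10100✓ 10101✓ 11000✓ 11001✓ 11010✓ 11110✓ 11111✓
Round 1: -0010 -0101 -1000✓ -1001✓ -1111 0-000 0-101 000-0 01-00✓ 01-01✓ 0100-✓ 011-1 0110-✓ 1-010 1010- 11-10 110-0 1100-✓ 1111-
Round 2: -100- 01-0-
PIs = {-0010, -0101, -100-, -1111, 0-000, 0-101, 000-0, 01-0-, 011-1, 1-010, 1010-, 11-10, 110-0, 1111-}

NONE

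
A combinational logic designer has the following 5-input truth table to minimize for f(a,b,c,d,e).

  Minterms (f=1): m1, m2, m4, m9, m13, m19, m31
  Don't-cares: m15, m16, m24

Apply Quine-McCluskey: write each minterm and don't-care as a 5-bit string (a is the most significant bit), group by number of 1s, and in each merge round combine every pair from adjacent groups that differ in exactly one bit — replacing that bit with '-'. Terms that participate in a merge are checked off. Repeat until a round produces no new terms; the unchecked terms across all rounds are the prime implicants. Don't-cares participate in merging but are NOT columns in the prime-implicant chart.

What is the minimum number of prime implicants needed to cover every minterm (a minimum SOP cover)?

[col 0] 00001*, 00010, 00100, 01001*, 01101*, 01111*, 10000*, 10011, 11000*, 11111*
[col 1] -1111, 0-001, 01-01, 011-1, 1-000
Prime implicants: -1111, 0-001, 00010, 00100, 01-01, 011-1, 1-000, 10011
PI chart (minterm → PIs covering it):
  1 | 0-001  (sole → essential)
  2 | 00010  (sole → essential)
  4 | 00100  (sole → essential)
  9 | 0-001,01-01
  13 | 01-01,011-1
  19 | 10011  (sole → essential)
  31 | -1111  (sole → essential)
Essential prime implicants: -1111, 0-001, 00010, 00100, 10011
Petrick residual → 01-01
Minimum SOP uses 6 PIs: bcde + a'c'd'e + a'b'c'de' + a'b'cd'e' + a'bd'e + ab'c'de

6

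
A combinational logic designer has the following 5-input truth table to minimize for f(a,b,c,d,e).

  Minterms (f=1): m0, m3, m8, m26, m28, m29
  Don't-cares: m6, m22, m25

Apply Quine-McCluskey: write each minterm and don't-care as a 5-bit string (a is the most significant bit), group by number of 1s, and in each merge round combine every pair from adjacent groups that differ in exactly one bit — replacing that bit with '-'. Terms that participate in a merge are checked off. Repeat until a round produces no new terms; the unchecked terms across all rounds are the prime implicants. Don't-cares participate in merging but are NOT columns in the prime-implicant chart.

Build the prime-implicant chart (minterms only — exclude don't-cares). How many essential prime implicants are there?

4

[col 0] 00000*, 00011, 00110*, 01000*, 10110*, 11001*, 11010, 11100*, 11101*
[col 1] -0110, 0-000, 11-01, 1110-
Prime implicants: -0110, 0-000, 00011, 11-01, 11010, 1110-
PI chart (minterm → PIs covering it):
  0 | 0-000  (sole → essential)
  3 | 00011  (sole → essential)
  8 | 0-000  (sole → essential)
  26 | 11010  (sole → essential)
  28 | 1110-  (sole → essential)
  29 | 11-01,1110-
Essential prime implicants: 0-000, 00011, 11010, 1110-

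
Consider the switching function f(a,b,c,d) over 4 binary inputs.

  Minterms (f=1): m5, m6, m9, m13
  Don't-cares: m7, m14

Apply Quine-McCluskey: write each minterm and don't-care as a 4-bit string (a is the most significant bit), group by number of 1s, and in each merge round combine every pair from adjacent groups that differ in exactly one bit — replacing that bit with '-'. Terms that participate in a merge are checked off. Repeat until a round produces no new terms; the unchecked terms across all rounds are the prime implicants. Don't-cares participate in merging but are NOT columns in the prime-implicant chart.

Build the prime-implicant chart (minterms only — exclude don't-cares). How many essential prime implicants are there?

[col 0] 0101*, 0110*, 0111*, 1001*, 1101*, 1110*
[col 1] -101, -110, 01-1, 011-, 1-01
Prime implicants: -101, -110, 01-1, 011-, 1-01
PI chart (minterm → PIs covering it):
  5 | -101,01-1
  6 | -110,011-
  9 | 1-01  (sole → essential)
  13 | -101,1-01
Essential prime implicants: 1-01

1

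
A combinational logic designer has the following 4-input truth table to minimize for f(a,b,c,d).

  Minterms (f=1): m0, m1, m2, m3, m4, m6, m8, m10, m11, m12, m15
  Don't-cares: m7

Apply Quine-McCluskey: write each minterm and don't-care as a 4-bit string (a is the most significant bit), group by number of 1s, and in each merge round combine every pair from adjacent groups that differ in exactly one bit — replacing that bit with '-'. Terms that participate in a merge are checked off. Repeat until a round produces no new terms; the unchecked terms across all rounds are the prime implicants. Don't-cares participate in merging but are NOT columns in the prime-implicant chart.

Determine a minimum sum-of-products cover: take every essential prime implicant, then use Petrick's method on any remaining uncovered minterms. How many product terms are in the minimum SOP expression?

Round 0: 0000✓ 0001✓ 0010✓ 0011✓ 0100✓ 0110✓ 0111✓ 1000✓ 1010✓ 1011✓ 1100✓ 1111✓
Round 1: -000✓ -010✓ -011✓ -100✓ -111✓ 0-00✓ 0-10✓ 0-11✓ 00-0✓ 00-1✓ 000-✓ 001-✓ 01-0✓ 011-✓ 1-00✓ 1-11✓ 10-0✓ 101-✓
Round 2: --00 --11 -0-0 -01- 0--0 0-1- 00--
PIs = {--00, --11, -0-0, -01-, 0--0, 0-1-, 00--}
Coverage chart:
  m0: --00,-0-0,0--0,00--
  m1: 00-- ←essential
  m2: -0-0,-01-,0--0,0-1-,00--
  m3: --11,-01-,0-1-,00--
  m4: --00,0--0
  m6: 0--0,0-1-
  m8: --00,-0-0
  m10: -0-0,-01-
  m11: --11,-01-
  m12: --00 ←essential
  m15: --11 ←essential
Essential: --00, --11, 00--
Petrick residual → -0-0, 0--0
Min cover (5 terms): c'd' + cd + b'd' + a'd' + a'b'

5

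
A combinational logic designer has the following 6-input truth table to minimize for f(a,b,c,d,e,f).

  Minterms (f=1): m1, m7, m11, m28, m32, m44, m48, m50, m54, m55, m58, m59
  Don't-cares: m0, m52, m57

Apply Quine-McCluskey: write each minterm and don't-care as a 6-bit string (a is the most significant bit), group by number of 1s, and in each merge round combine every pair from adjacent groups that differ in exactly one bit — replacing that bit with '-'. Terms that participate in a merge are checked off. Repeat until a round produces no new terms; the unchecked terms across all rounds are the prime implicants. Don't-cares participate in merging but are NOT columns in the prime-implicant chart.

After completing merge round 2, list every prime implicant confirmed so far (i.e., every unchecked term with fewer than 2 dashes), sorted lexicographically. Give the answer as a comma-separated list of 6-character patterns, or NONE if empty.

-00000, 00000-, 000111, 001011, 011100, 1-0000, 101100, 11-010, 11011-, 1110-1, 11101-

[col 0] 000000*, 000001*, 000111, 001011, 011100, 100000*, 101100, 110000*, 110010*, 110100*, 110110*, 110111*, 111001*, 111010*, 111011*
[col 1] -00000, 00000-, 1-0000, 11-010, 110-00*, 110-10*, 1100-0*, 1101-0*, 11011-, 1110-1, 11101-
[col 2] 110--0
Prime implicants: -00000, 00000-, 000111, 001011, 011100, 1-0000, 101100, 11-010, 110--0, 11011-, 1110-1, 11101-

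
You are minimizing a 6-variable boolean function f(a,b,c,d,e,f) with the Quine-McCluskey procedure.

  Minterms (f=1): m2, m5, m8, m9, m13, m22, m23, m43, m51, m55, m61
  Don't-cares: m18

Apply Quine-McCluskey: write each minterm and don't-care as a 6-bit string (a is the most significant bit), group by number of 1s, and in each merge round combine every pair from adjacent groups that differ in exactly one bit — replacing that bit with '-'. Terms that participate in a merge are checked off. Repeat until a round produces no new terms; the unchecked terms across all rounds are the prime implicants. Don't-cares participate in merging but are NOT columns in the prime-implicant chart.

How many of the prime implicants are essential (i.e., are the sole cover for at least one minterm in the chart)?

size-2^0 implicants → 000010(✓)  000101(✓)  001000(✓)  001001(✓)  001101(✓)  010010(✓)  010110(✓)  010111(✓)  101011  110011(✓)  110111(✓)  111101
size-2^1 implicants → -10111  0-0010  00-101  001-01  00100-  010-10  01011-  110-11
Unchecked terms (primes): -10111, 0-0010, 00-101, 001-01, 00100-, 010-10, 01011-, 101011, 110-11, 111101
Minterm coverage:
  m2 ⊆ 0-0010 [E]
  m5 ⊆ 00-101 [E]
  m8 ⊆ 00100- [E]
  m9 ⊆ 001-01,00100-
  m13 ⊆ 00-101,001-01
  m22 ⊆ 010-10,01011-
  m23 ⊆ -10111,01011-
  m43 ⊆ 101011 [E]
  m51 ⊆ 110-11 [E]
  m55 ⊆ -10111,110-11
  m61 ⊆ 111101 [E]
E = {0-0010, 00-101, 00100-, 101011, 110-11, 111101}

6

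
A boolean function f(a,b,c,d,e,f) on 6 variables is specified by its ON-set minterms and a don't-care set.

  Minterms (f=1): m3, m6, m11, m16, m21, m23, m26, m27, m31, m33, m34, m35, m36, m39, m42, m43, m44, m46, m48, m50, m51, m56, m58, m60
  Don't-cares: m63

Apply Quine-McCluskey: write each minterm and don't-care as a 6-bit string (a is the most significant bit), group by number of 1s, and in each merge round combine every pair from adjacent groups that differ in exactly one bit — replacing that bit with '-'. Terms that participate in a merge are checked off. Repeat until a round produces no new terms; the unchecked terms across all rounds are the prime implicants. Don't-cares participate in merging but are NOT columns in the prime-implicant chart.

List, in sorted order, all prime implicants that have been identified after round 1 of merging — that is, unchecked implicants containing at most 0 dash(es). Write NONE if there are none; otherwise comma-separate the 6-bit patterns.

size-2^0 implicants → 000011(✓)  000110  001011(✓)  010000(✓)  010101(✓)  010111(✓)  011010(✓)  011011(✓)  011111(✓)  100001(✓)  100010(✓)  100011(✓)  100100(✓)  100111(✓)  101010(✓)  101011(✓)  101100(✓)  101110(✓)  110000(✓)  110010(✓)  110011(✓)  111000(✓)  111010(✓)  111100(✓)  111111(✓)
size-2^1 implicants → -00011(✓)  -01011(✓)  -10000  -11010  -11111  0-1011  00-011(✓)  01-111  0101-1  011-11  01101-  1-0010(✓)  1-0011(✓)  1-1010(✓)  1-1100  10-010(✓)  10-011(✓)  10-100  100-11  1000-1  10001-(✓)  101-10  10101-(✓)  1011-0  11-000(✓)  11-010(✓)  1100-0(✓)  11001-(✓)  111-00  1110-0(✓)
size-2^2 implicants → -0-011  1--010  1-001-  10-01-  11-0-0
Unchecked terms (primes): -0-011, -10000, -11010, -11111, 0-1011, 000110, 01-111, 0101-1, 011-11, 01101-, 1--010, 1-001-, 1-1100, 10-01-, 10-100, 100-11, 1000-1, 101-10, 1011-0, 11-0-0, 111-00

000110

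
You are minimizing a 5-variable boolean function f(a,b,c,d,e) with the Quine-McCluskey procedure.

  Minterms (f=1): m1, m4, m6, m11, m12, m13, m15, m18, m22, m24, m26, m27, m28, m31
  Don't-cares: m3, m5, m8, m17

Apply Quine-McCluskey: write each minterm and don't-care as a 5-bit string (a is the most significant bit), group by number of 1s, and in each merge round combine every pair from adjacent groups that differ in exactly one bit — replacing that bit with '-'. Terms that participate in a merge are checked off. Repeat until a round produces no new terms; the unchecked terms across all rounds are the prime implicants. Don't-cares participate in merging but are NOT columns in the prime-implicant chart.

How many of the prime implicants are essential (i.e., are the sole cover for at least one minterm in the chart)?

2

Round 0: 00001✓ 00011✓ 00100✓ 00101✓ 00110✓ 01000✓ 01011✓ 01100✓ 01101✓ 01111✓ 10001✓ 10010✓ 10110✓ 11000✓ 11010✓ 11011✓ 11100✓ 11111✓
Round 1: -0001 -0110 -1000✓ -1011✓ -1100✓ -1111✓ 0-011 0-100✓ 0-101✓ 00-01 000-1 001-0 0010-✓ 01-00✓ 01-11✓ 011-1 0110-✓ 1-010 10-10 11-00✓ 11-11✓ 110-0 1101-
Round 2: -1-00 -1-11 0-10-
PIs = {-0001, -0110, -1-00, -1-11, 0-011, 0-10-, 00-01, 000-1, 001-0, 011-1, 1-010, 10-10, 110-0, 1101-}
Coverage chart:
  m1: -0001,00-01,000-1
  m4: 0-10-,001-0
  m6: -0110,001-0
  m11: -1-11,0-011
  m12: -1-00,0-10-
  m13: 0-10-,011-1
  m15: -1-11,011-1
  m18: 1-010,10-10
  m22: -0110,10-10
  m24: -1-00,110-0
  m26: 1-010,110-0,1101-
  m27: -1-11,1101-
  m28: -1-00 ←essential
  m31: -1-11 ←essential
Essential: -1-00, -1-11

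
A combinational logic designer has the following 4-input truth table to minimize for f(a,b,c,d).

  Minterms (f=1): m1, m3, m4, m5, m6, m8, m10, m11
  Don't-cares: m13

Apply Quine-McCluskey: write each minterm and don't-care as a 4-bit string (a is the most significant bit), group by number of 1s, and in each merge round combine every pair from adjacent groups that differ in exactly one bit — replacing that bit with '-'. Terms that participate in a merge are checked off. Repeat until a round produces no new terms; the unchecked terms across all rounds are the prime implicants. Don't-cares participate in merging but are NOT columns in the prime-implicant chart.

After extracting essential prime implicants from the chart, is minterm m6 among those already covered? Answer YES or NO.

[col 0] 0001*, 0011*, 0100*, 0101*, 0110*, 1000*, 1010*, 1011*, 1101*
[col 1] -011, -101, 0-01, 00-1, 01-0, 010-, 10-0, 101-
Prime implicants: -011, -101, 0-01, 00-1, 01-0, 010-, 10-0, 101-
PI chart (minterm → PIs covering it):
  1 | 0-01,00-1
  3 | -011,00-1
  4 | 01-0,010-
  5 | -101,0-01,010-
  6 | 01-0  (sole → essential)
  8 | 10-0  (sole → essential)
  10 | 10-0,101-
  11 | -011,101-
Essential prime implicants: 01-0, 10-0

YES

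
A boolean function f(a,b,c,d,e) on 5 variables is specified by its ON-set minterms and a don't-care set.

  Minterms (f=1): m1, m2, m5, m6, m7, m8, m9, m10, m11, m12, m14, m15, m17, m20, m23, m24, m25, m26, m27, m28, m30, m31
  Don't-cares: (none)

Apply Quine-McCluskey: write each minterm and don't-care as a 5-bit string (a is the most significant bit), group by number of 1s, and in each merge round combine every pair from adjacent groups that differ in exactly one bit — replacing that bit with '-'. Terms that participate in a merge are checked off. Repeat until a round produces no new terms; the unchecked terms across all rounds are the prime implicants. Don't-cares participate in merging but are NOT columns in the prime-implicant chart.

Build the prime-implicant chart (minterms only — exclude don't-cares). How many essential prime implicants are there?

5

Round 0: 00001✓ 00010✓ 00101✓ 00110✓ 00111✓ 01000✓ 01001✓ 01010✓ 01011✓ 01100✓ 01110✓ 01111✓ 10001✓ 10100✓ 10111✓ 11000✓ 11001✓ 11010✓ 11011✓ 11100✓ 11110✓ 11111✓
Round 1: -0001✓ -0111✓ -1000✓ -1001✓ -1010✓ -1011✓ -1100✓ -1110✓ -1111✓ 0-001✓ 0-010✓ 0-110✓ 0-111✓ 00-01 00-10✓ 001-1 0011-✓ 01-00✓ 01-10✓ 01-11✓ 010-0✓ 010-1✓ 0100-✓ 0101-✓ 011-0✓ 0111-✓ 1-001✓ 1-100 1-111✓ 11-00✓ 11-10✓ 11-11✓ 110-0✓ 110-1✓ 1100-✓ 1101-✓ 111-0✓ 1111-✓
Round 2: --001 --111 -1-00✓ -1-10✓ -1-11✓ -10-0✓ -10-1✓ -100-✓ -101-✓ -11-0✓ -111-✓ 0--10 0-11- 01--0✓ 01-1-✓ 010--✓ 11--0✓ 11-1-✓ 110--✓
Round 3: -1--0 -1-1- -10--
PIs = {--001, --111, -1--0, -1-1-, -10--, 0--10, 0-11-, 00-01, 001-1, 1-100}
Coverage chart:
  m1: --001,00-01
  m2: 0--10 ←essential
  m5: 00-01,001-1
  m6: 0--10,0-11-
  m7: --111,0-11-,001-1
  m8: -1--0,-10--
  m9: --001,-10--
  m10: -1--0,-1-1-,-10--,0--10
  m11: -1-1-,-10--
  m12: -1--0 ←essential
  m14: -1--0,-1-1-,0--10,0-11-
  m15: --111,-1-1-,0-11-
  m17: --001 ←essential
  m20: 1-100 ←essential
  m23: --111 ←essential
  m24: -1--0,-10--
  m25: --001,-10--
  m26: -1--0,-1-1-,-10--
  m27: -1-1-,-10--
  m28: -1--0,1-100
  m30: -1--0,-1-1-
  m31: --111,-1-1-
Essential: --001, --111, -1--0, 0--10, 1-100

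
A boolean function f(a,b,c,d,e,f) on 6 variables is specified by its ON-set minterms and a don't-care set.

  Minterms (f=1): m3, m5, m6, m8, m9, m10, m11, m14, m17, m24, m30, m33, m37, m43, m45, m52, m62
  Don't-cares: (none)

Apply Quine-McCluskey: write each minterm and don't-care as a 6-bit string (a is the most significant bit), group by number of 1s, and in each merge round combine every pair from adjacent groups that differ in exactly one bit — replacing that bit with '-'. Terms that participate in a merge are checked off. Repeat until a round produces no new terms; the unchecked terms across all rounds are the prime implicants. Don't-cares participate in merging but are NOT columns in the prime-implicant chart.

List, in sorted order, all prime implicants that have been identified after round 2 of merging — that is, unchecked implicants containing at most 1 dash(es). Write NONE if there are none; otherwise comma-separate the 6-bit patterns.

size-2^0 implicants → 000011(✓)  000101(✓)  000110(✓)  001000(✓)  001001(✓)  001010(✓)  001011(✓)  001110(✓)  010001  011000(✓)  011110(✓)  100001(✓)  100101(✓)  101011(✓)  101101(✓)  110100  111110(✓)
size-2^1 implicants → -00101  -01011  -11110  0-1000  0-1110  00-011  00-110  001-10  0010-0(✓)  0010-1(✓)  00100-(✓)  00101-(✓)  10-101  100-01
size-2^2 implicants → 0010--
Unchecked terms (primes): -00101, -01011, -11110, 0-1000, 0-1110, 00-011, 00-110, 001-10, 0010--, 010001, 10-101, 100-01, 110100

-00101, -01011, -11110, 0-1000, 0-1110, 00-011, 00-110, 001-10, 010001, 10-101, 100-01, 110100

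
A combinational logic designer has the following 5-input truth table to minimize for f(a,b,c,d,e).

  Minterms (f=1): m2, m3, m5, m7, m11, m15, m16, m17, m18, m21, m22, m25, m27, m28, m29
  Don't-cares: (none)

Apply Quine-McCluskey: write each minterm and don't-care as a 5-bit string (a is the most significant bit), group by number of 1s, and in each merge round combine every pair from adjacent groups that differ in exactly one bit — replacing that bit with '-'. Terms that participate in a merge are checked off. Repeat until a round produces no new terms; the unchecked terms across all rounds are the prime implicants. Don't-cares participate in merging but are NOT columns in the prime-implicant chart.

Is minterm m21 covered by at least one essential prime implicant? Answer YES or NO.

size-2^0 implicants → 00010(✓)  00011(✓)  00101(✓)  00111(✓)  01011(✓)  01111(✓)  10000(✓)  10001(✓)  10010(✓)  10101(✓)  10110(✓)  11001(✓)  11011(✓)  11100(✓)  11101(✓)
size-2^1 implicants → -0010  -0101  -1011  0-011(✓)  0-111(✓)  00-11(✓)  0001-  001-1  01-11(✓)  1-001(✓)  1-101(✓)  10-01(✓)  10-10  100-0  1000-  11-01(✓)  110-1  1110-
size-2^2 implicants → 0--11  1--01
Unchecked terms (primes): -0010, -0101, -1011, 0--11, 0001-, 001-1, 1--01, 10-10, 100-0, 1000-, 110-1, 1110-
Minterm coverage:
  m2 ⊆ -0010,0001-
  m3 ⊆ 0--11,0001-
  m5 ⊆ -0101,001-1
  m7 ⊆ 0--11,001-1
  m11 ⊆ -1011,0--11
  m15 ⊆ 0--11 [E]
  m16 ⊆ 100-0,1000-
  m17 ⊆ 1--01,1000-
  m18 ⊆ -0010,10-10,100-0
  m21 ⊆ -0101,1--01
  m22 ⊆ 10-10 [E]
  m25 ⊆ 1--01,110-1
  m27 ⊆ -1011,110-1
  m28 ⊆ 1110- [E]
  m29 ⊆ 1--01,1110-
E = {0--11, 10-10, 1110-}

NO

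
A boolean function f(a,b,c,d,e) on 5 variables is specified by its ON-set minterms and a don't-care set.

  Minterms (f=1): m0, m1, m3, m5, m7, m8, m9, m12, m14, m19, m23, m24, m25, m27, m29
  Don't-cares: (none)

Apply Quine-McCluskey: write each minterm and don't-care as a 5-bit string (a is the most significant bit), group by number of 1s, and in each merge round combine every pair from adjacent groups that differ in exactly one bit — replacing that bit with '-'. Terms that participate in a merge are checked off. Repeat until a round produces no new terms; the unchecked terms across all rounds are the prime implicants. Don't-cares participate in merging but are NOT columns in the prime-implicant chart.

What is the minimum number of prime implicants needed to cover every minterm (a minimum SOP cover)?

7

Round 0: 00000✓ 00001✓ 00011✓ 00101✓ 00111✓ 01000✓ 01001✓ 01100✓ 01110✓ 10011✓ 10111✓ 11000✓ 11001✓ 11011✓ 11101✓
Round 1: -0011✓ -0111✓ -1000✓ -1001✓ 0-000✓ 0-001✓ 00-01✓ 00-11✓ 000-1✓ 0000-✓ 001-1✓ 01-00 0100-✓ 011-0 1-011 10-11✓ 11-01 110-1 1100-✓
Round 2: -0-11 -100- 0-00- 00--1
PIs = {-0-11, -100-, 0-00-, 00--1, 01-00, 011-0, 1-011, 11-01, 110-1}
Coverage chart:
  m0: 0-00- ←essential
  m1: 0-00-,00--1
  m3: -0-11,00--1
  m5: 00--1 ←essential
  m7: -0-11,00--1
  m8: -100-,0-00-,01-00
  m9: -100-,0-00-
  m12: 01-00,011-0
  m14: 011-0 ←essential
  m19: -0-11,1-011
  m23: -0-11 ←essential
  m24: -100- ←essential
  m25: -100-,11-01,110-1
  m27: 1-011,110-1
  m29: 11-01 ←essential
Essential: -0-11, -100-, 0-00-, 00--1, 011-0, 11-01
Petrick residual → 1-011
Min cover (7 terms): b'de + bc'd' + a'c'd' + a'b'e + a'bce' + ac'de + abd'e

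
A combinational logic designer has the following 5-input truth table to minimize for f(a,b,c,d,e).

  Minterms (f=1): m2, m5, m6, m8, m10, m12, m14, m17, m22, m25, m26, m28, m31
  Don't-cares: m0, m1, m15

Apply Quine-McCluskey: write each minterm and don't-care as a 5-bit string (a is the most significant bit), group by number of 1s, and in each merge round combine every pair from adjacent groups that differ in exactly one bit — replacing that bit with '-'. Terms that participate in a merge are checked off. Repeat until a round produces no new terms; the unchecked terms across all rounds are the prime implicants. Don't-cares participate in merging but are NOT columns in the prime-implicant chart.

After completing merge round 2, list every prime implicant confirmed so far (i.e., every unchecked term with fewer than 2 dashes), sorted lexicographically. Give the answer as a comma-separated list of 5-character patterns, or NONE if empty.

size-2^0 implicants → 00000(✓)  00001(✓)  00010(✓)  00101(✓)  00110(✓)  01000(✓)  01010(✓)  01100(✓)  01110(✓)  01111(✓)  10001(✓)  10110(✓)  11001(✓)  11010(✓)  11100(✓)  11111(✓)
size-2^1 implicants → -0001  -0110  -1010  -1100  -1111  0-000(✓)  0-010(✓)  0-110(✓)  00-01  00-10(✓)  000-0(✓)  0000-  01-00(✓)  01-10(✓)  010-0(✓)  011-0(✓)  0111-  1-001
size-2^2 implicants → 0--10  0-0-0  01--0
Unchecked terms (primes): -0001, -0110, -1010, -1100, -1111, 0--10, 0-0-0, 00-01, 0000-, 01--0, 0111-, 1-001

-0001, -0110, -1010, -1100, -1111, 00-01, 0000-, 0111-, 1-001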